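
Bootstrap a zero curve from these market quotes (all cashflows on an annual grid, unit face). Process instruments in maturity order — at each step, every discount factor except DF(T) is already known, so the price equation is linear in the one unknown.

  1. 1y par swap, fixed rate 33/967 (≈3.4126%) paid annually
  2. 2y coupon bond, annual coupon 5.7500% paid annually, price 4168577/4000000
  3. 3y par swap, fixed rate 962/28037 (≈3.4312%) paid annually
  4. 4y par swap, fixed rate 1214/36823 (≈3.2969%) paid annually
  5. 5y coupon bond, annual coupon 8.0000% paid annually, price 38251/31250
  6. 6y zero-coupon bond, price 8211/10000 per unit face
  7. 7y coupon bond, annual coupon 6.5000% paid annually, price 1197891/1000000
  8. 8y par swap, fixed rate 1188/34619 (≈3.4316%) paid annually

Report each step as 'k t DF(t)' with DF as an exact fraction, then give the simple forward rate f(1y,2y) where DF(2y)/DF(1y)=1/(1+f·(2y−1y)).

step 1 [1y] swap r/1=33/967: DF=(1 − 33/967·(0))/(1+33/967) = 967/1000 ≈ 0.967000
step 2 [2y] bond c/1=23/400: DF=(4168577/4000000 − 23/400·(0.967000))/(1+23/400) = 9329/10000 ≈ 0.932900
step 3 [3y] swap r/1=962/28037: DF=(1 − 962/28037·(0.967000+0.932900))/(1+962/28037) = 4519/5000 ≈ 0.903800
step 4 [4y] swap r/1=1214/36823: DF=(1 − 1214/36823·(0.967000+0.932900+0.903800))/(1+1214/36823) = 4393/5000 ≈ 0.878600
step 5 [5y] bond c/1=2/25: DF=(38251/31250 − 2/25·(0.967000+0.932900+0.903800+0.878600))/(1+2/25) = 4303/5000 ≈ 0.860600
step 6 [6y] zero: DF = P = 8211/10000 ≈ 0.821100
step 7 [7y] bond c/1=13/200: DF=(1197891/1000000 − 13/200·(0.967000+0.932900+0.903800+0.878600+0.860600+0.821100))/(1+13/200) = 3987/5000 ≈ 0.797400
step 8 [8y] swap r/1=1188/34619: DF=(1 − 1188/34619·(0.967000+0.932900+0.903800+0.878600+0.860600+0.821100+0.797400))/(1+1188/34619) = 953/1250 ≈ 0.762400

1 1 967/1000
2 2 9329/10000
3 3 4519/5000
4 4 4393/5000
5 5 4303/5000
6 6 8211/10000
7 7 3987/5000
8 8 953/1250
f(1y,2y) = ((967/1000)/(9329/10000) − 1)/(1) = 341/9329 ≈ 3.6553%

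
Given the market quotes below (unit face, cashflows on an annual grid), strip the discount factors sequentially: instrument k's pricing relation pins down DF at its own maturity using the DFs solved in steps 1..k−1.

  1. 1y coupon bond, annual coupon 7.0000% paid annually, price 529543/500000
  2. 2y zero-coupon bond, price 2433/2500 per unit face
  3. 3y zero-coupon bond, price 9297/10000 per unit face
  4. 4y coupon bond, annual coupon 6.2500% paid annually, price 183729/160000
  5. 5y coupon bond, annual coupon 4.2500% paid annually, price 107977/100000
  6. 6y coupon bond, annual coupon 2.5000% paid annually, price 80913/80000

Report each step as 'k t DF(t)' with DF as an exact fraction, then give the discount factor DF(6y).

step 1 [1y] bond c/1=7/100: DF=(529543/500000 − 7/100·(0))/(1+7/100) = 4949/5000 ≈ 0.989800
step 2 [2y] zero: DF = P = 2433/2500 ≈ 0.973200
step 3 [3y] zero: DF = P = 9297/10000 ≈ 0.929700
step 4 [4y] bond c/1=1/16: DF=(183729/160000 − 1/16·(0.989800+0.973200+0.929700))/(1+1/16) = 4553/5000 ≈ 0.910600
step 5 [5y] bond c/1=17/400: DF=(107977/100000 − 17/400·(0.989800+0.973200+0.929700+0.910600))/(1+17/400) = 8807/10000 ≈ 0.880700
step 6 [6y] bond c/1=1/40: DF=(80913/80000 − 1/40·(0.989800+0.973200+0.929700+0.910600+0.880700))/(1+1/40) = 349/400 ≈ 0.872500

1 1 4949/5000
2 2 2433/2500
3 3 9297/10000
4 4 4553/5000
5 5 8807/10000
6 6 349/400
DF(6y) = 349/400 ≈ 0.872500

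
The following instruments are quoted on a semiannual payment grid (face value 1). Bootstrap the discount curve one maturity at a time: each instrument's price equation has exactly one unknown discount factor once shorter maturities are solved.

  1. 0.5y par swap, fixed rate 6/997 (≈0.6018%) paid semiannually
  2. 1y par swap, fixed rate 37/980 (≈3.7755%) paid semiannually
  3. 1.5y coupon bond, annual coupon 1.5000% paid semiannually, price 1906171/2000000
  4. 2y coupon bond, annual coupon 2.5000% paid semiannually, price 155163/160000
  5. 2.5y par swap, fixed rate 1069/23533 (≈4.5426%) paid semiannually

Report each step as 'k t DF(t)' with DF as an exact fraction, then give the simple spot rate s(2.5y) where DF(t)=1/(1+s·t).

1 1/2 997/1000
2 1 963/1000
3 3/2 4657/5000
4 2 9221/10000
5 5/2 8931/10000
s(2.5y) = (1/(8931/10000) − 1)/(5/2) = 2138/44655 ≈ 4.7878%

step 1 [0.5y] swap r/2=3/997: DF=(1 − 3/997·(0))/(1+3/997) = 997/1000 ≈ 0.997000
step 2 [1y] swap r/2=37/1960: DF=(1 − 37/1960·(0.997000))/(1+37/1960) = 963/1000 ≈ 0.963000
step 3 [1.5y] bond c/2=3/400: DF=(1906171/2000000 − 3/400·(0.997000+0.963000))/(1+3/400) = 4657/5000 ≈ 0.931400
step 4 [2y] bond c/2=1/80: DF=(155163/160000 − 1/80·(0.997000+0.963000+0.931400))/(1+1/80) = 9221/10000 ≈ 0.922100
step 5 [2.5y] swap r/2=1069/47066: DF=(1 − 1069/47066·(0.997000+0.963000+0.931400+0.922100))/(1+1069/47066) = 8931/10000 ≈ 0.893100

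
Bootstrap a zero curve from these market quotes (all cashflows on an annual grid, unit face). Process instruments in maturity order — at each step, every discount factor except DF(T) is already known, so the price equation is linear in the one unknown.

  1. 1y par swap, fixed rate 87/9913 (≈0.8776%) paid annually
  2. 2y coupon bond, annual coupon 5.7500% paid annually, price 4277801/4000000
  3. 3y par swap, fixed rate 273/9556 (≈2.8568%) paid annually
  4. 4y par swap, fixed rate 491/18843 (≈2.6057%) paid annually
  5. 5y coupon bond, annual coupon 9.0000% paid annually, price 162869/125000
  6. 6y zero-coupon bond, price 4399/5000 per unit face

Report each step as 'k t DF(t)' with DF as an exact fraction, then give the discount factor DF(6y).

step 1 [1y] swap r/1=87/9913: DF=(1 − 87/9913·(0))/(1+87/9913) = 9913/10000 ≈ 0.991300
step 2 [2y] bond c/1=23/400: DF=(4277801/4000000 − 23/400·(0.991300))/(1+23/400) = 4787/5000 ≈ 0.957400
step 3 [3y] swap r/1=273/9556: DF=(1 − 273/9556·(0.991300+0.957400))/(1+273/9556) = 9181/10000 ≈ 0.918100
step 4 [4y] swap r/1=491/18843: DF=(1 − 491/18843·(0.991300+0.957400+0.918100))/(1+491/18843) = 4509/5000 ≈ 0.901800
step 5 [5y] bond c/1=9/100: DF=(162869/125000 − 9/100·(0.991300+0.957400+0.918100+0.901800))/(1+9/100) = 4421/5000 ≈ 0.884200
step 6 [6y] zero: DF = P = 4399/5000 ≈ 0.879800

1 1 9913/10000
2 2 4787/5000
3 3 9181/10000
4 4 4509/5000
5 5 4421/5000
6 6 4399/5000
DF(6y) = 4399/5000 ≈ 0.879800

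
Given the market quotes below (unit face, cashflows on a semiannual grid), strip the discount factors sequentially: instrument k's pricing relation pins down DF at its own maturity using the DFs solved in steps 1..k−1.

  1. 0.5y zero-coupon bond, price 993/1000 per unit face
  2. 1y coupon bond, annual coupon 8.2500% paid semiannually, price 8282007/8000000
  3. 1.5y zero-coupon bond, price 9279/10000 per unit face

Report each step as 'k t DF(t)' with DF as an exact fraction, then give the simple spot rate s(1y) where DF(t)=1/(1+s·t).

1 1/2 993/1000
2 1 9549/10000
3 3/2 9279/10000
s(1y) = (1/(9549/10000) − 1)/(1) = 451/9549 ≈ 4.7230%

step 1 [0.5y] zero: DF = P = 993/1000 ≈ 0.993000
step 2 [1y] bond c/2=33/800: DF=(8282007/8000000 − 33/800·(0.993000))/(1+33/800) = 9549/10000 ≈ 0.954900
step 3 [1.5y] zero: DF = P = 9279/10000 ≈ 0.927900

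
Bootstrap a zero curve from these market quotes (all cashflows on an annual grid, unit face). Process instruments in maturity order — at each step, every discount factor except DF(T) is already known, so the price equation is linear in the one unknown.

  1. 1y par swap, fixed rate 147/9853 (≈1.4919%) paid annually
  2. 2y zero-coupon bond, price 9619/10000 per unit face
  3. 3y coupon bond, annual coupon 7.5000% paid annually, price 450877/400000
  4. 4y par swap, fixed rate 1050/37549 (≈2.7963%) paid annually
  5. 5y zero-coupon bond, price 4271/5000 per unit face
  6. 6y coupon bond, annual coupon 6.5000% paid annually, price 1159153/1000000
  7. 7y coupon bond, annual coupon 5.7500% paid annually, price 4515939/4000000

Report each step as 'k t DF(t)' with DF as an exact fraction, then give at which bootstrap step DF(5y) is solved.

step 1 [1y] swap r/1=147/9853: DF=(1 − 147/9853·(0))/(1+147/9853) = 9853/10000 ≈ 0.985300
step 2 [2y] zero: DF = P = 9619/10000 ≈ 0.961900
step 3 [3y] bond c/1=3/40: DF=(450877/400000 − 3/40·(0.985300+0.961900))/(1+3/40) = 9127/10000 ≈ 0.912700
step 4 [4y] swap r/1=1050/37549: DF=(1 − 1050/37549·(0.985300+0.961900+0.912700))/(1+1050/37549) = 179/200 ≈ 0.895000
step 5 [5y] zero: DF = P = 4271/5000 ≈ 0.854200
step 6 [6y] bond c/1=13/200: DF=(1159153/1000000 − 13/200·(0.985300+0.961900+0.912700+0.895000+0.854200))/(1+13/200) = 8071/10000 ≈ 0.807100
step 7 [7y] bond c/1=23/400: DF=(4515939/4000000 − 23/400·(0.985300+0.961900+0.912700+0.895000+0.854200+0.807100))/(1+23/400) = 7731/10000 ≈ 0.773100

1 1 9853/10000
2 2 9619/10000
3 3 9127/10000
4 4 179/200
5 5 4271/5000
6 6 8071/10000
7 7 7731/10000
DF(5y) is solved at step 5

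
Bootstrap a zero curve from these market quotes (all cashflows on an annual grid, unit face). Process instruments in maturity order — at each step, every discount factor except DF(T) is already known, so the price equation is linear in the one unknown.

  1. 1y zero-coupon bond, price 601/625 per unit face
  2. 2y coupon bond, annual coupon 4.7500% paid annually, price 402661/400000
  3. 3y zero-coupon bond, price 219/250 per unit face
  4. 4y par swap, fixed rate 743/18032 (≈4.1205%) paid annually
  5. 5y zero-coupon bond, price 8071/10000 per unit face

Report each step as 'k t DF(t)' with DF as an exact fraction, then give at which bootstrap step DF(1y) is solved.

1 1 601/625
2 2 4587/5000
3 3 219/250
4 4 4257/5000
5 5 8071/10000
DF(1y) is solved at step 1

step 1 [1y] zero: DF = P = 601/625 ≈ 0.961600
step 2 [2y] bond c/1=19/400: DF=(402661/400000 − 19/400·(0.961600))/(1+19/400) = 4587/5000 ≈ 0.917400
step 3 [3y] zero: DF = P = 219/250 ≈ 0.876000
step 4 [4y] swap r/1=743/18032: DF=(1 − 743/18032·(0.961600+0.917400+0.876000))/(1+743/18032) = 4257/5000 ≈ 0.851400
step 5 [5y] zero: DF = P = 8071/10000 ≈ 0.807100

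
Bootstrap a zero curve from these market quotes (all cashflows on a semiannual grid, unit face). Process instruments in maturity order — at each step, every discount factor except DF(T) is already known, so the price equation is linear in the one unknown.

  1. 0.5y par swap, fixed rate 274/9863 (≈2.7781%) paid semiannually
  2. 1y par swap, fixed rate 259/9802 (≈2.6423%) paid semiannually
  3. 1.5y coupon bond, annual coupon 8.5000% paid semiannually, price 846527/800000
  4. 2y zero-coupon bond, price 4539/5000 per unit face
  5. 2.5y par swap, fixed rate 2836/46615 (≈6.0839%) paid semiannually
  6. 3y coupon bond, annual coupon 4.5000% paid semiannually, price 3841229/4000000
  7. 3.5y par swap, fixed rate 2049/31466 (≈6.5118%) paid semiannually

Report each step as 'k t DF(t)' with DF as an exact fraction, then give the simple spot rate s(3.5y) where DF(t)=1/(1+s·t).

1 1/2 9863/10000
2 1 9741/10000
3 3/2 9351/10000
4 2 4539/5000
5 5/2 4291/5000
6 3 4183/5000
7 7/2 7951/10000
s(3.5y) = (1/(7951/10000) − 1)/(7/2) = 4098/55657 ≈ 7.3630%

step 1 [0.5y] swap r/2=137/9863: DF=(1 − 137/9863·(0))/(1+137/9863) = 9863/10000 ≈ 0.986300
step 2 [1y] swap r/2=259/19604: DF=(1 − 259/19604·(0.986300))/(1+259/19604) = 9741/10000 ≈ 0.974100
step 3 [1.5y] bond c/2=17/400: DF=(846527/800000 − 17/400·(0.986300+0.974100))/(1+17/400) = 9351/10000 ≈ 0.935100
step 4 [2y] zero: DF = P = 4539/5000 ≈ 0.907800
step 5 [2.5y] swap r/2=1418/46615: DF=(1 − 1418/46615·(0.986300+0.974100+0.935100+0.907800))/(1+1418/46615) = 4291/5000 ≈ 0.858200
step 6 [3y] bond c/2=9/400: DF=(3841229/4000000 − 9/400·(0.986300+0.974100+0.935100+0.907800+0.858200))/(1+9/400) = 4183/5000 ≈ 0.836600
step 7 [3.5y] swap r/2=2049/62932: DF=(1 − 2049/62932·(0.986300+0.974100+0.935100+0.907800+0.858200+0.836600))/(1+2049/62932) = 7951/10000 ≈ 0.795100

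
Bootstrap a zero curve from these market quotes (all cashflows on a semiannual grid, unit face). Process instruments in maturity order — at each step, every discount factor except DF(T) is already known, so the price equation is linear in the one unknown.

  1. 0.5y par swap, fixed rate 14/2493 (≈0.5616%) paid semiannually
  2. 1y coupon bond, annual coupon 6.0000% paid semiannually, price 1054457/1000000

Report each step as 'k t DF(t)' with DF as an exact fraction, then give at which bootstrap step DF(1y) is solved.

step 1 [0.5y] swap r/2=7/2493: DF=(1 − 7/2493·(0))/(1+7/2493) = 2493/2500 ≈ 0.997200
step 2 [1y] bond c/2=3/100: DF=(1054457/1000000 − 3/100·(0.997200))/(1+3/100) = 9947/10000 ≈ 0.994700

1 1/2 2493/2500
2 1 9947/10000
DF(1y) is solved at step 2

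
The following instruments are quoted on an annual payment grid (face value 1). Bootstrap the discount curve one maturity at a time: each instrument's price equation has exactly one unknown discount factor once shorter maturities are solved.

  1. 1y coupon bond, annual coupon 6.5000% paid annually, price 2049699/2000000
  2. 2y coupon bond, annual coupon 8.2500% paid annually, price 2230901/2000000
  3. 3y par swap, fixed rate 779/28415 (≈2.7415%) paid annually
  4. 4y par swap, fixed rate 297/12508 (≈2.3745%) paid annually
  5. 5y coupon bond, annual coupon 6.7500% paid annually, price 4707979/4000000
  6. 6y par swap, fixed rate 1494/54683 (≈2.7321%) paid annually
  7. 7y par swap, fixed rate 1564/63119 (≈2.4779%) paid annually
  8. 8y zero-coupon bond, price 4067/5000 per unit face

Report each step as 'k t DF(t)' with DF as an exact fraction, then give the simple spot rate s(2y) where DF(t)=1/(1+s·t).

step 1 [1y] bond c/1=13/200: DF=(2049699/2000000 − 13/200·(0))/(1+13/200) = 9623/10000 ≈ 0.962300
step 2 [2y] bond c/1=33/400: DF=(2230901/2000000 − 33/400·(0.962300))/(1+33/400) = 9571/10000 ≈ 0.957100
step 3 [3y] swap r/1=779/28415: DF=(1 − 779/28415·(0.962300+0.957100))/(1+779/28415) = 9221/10000 ≈ 0.922100
step 4 [4y] swap r/1=297/12508: DF=(1 − 297/12508·(0.962300+0.957100+0.922100))/(1+297/12508) = 9109/10000 ≈ 0.910900
step 5 [5y] bond c/1=27/400: DF=(4707979/4000000 − 27/400·(0.962300+0.957100+0.922100+0.910900))/(1+27/400) = 8653/10000 ≈ 0.865300
step 6 [6y] swap r/1=1494/54683: DF=(1 − 1494/54683·(0.962300+0.957100+0.922100+0.910900+0.865300))/(1+1494/54683) = 4253/5000 ≈ 0.850600
step 7 [7y] swap r/1=1564/63119: DF=(1 − 1564/63119·(0.962300+0.957100+0.922100+0.910900+0.865300+0.850600))/(1+1564/63119) = 2109/2500 ≈ 0.843600
step 8 [8y] zero: DF = P = 4067/5000 ≈ 0.813400

1 1 9623/10000
2 2 9571/10000
3 3 9221/10000
4 4 9109/10000
5 5 8653/10000
6 6 4253/5000
7 7 2109/2500
8 8 4067/5000
s(2y) = (1/(9571/10000) − 1)/(2) = 429/19142 ≈ 2.2411%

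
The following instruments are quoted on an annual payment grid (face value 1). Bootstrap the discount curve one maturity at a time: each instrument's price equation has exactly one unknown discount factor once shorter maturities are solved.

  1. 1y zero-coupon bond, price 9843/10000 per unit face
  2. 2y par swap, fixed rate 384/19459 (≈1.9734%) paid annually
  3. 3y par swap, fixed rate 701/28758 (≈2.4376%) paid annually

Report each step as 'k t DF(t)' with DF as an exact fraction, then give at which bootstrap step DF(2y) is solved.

step 1 [1y] zero: DF = P = 9843/10000 ≈ 0.984300
step 2 [2y] swap r/1=384/19459: DF=(1 − 384/19459·(0.984300))/(1+384/19459) = 601/625 ≈ 0.961600
step 3 [3y] swap r/1=701/28758: DF=(1 − 701/28758·(0.984300+0.961600))/(1+701/28758) = 9299/10000 ≈ 0.929900

1 1 9843/10000
2 2 601/625
3 3 9299/10000
DF(2y) is solved at step 2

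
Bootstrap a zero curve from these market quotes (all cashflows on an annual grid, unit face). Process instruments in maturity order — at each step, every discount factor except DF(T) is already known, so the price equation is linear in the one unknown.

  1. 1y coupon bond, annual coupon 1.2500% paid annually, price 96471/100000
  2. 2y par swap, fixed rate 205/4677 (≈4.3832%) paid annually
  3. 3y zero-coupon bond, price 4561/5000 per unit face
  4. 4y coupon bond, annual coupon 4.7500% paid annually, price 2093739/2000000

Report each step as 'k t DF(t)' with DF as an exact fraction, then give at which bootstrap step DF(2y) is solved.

1 1 1191/1250
2 2 459/500
3 3 4561/5000
4 4 2183/2500
DF(2y) is solved at step 2

step 1 [1y] bond c/1=1/80: DF=(96471/100000 − 1/80·(0))/(1+1/80) = 1191/1250 ≈ 0.952800
step 2 [2y] swap r/1=205/4677: DF=(1 − 205/4677·(0.952800))/(1+205/4677) = 459/500 ≈ 0.918000
step 3 [3y] zero: DF = P = 4561/5000 ≈ 0.912200
step 4 [4y] bond c/1=19/400: DF=(2093739/2000000 − 19/400·(0.952800+0.918000+0.912200))/(1+19/400) = 2183/2500 ≈ 0.873200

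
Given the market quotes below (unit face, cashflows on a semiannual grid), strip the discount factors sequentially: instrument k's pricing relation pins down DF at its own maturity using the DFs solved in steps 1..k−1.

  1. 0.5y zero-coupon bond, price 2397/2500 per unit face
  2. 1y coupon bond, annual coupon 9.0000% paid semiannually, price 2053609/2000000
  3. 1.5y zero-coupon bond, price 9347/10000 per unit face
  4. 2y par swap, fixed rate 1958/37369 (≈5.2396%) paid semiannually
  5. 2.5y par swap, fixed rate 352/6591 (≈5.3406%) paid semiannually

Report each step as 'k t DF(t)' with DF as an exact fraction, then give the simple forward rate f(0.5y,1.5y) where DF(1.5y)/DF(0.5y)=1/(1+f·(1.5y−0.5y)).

step 1 [0.5y] zero: DF = P = 2397/2500 ≈ 0.958800
step 2 [1y] bond c/2=9/200: DF=(2053609/2000000 − 9/200·(0.958800))/(1+9/200) = 9413/10000 ≈ 0.941300
step 3 [1.5y] zero: DF = P = 9347/10000 ≈ 0.934700
step 4 [2y] swap r/2=979/37369: DF=(1 − 979/37369·(0.958800+0.941300+0.934700))/(1+979/37369) = 9021/10000 ≈ 0.902100
step 5 [2.5y] swap r/2=176/6591: DF=(1 − 176/6591·(0.958800+0.941300+0.934700+0.902100))/(1+176/6591) = 548/625 ≈ 0.876800

1 1/2 2397/2500
2 1 9413/10000
3 3/2 9347/10000
4 2 9021/10000
5 5/2 548/625
f(0.5y,1.5y) = ((2397/2500)/(9347/10000) − 1)/(1) = 241/9347 ≈ 2.5784%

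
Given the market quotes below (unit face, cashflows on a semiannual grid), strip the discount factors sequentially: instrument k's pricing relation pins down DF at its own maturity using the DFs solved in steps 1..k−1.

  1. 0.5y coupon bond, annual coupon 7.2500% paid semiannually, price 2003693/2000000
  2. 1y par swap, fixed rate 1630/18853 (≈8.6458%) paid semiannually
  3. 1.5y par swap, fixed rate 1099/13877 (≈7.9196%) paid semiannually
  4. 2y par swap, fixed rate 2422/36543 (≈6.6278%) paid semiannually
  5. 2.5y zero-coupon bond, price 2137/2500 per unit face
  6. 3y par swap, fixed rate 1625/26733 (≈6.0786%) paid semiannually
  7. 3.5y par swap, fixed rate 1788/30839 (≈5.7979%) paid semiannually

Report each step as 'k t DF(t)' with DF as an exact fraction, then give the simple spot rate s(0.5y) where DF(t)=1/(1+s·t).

step 1 [0.5y] bond c/2=29/800: DF=(2003693/2000000 − 29/800·(0))/(1+29/800) = 2417/2500 ≈ 0.966800
step 2 [1y] swap r/2=815/18853: DF=(1 − 815/18853·(0.966800))/(1+815/18853) = 1837/2000 ≈ 0.918500
step 3 [1.5y] swap r/2=1099/27754: DF=(1 − 1099/27754·(0.966800+0.918500))/(1+1099/27754) = 8901/10000 ≈ 0.890100
step 4 [2y] swap r/2=1211/36543: DF=(1 − 1211/36543·(0.966800+0.918500+0.890100))/(1+1211/36543) = 8789/10000 ≈ 0.878900
step 5 [2.5y] zero: DF = P = 2137/2500 ≈ 0.854800
step 6 [3y] swap r/2=1625/53466: DF=(1 − 1625/53466·(0.966800+0.918500+0.890100+0.878900+0.854800))/(1+1625/53466) = 67/80 ≈ 0.837500
step 7 [3.5y] swap r/2=894/30839: DF=(1 − 894/30839·(0.966800+0.918500+0.890100+0.878900+0.854800+0.837500))/(1+894/30839) = 2053/2500 ≈ 0.821200

1 1/2 2417/2500
2 1 1837/2000
3 3/2 8901/10000
4 2 8789/10000
5 5/2 2137/2500
6 3 67/80
7 7/2 2053/2500
s(0.5y) = (1/(2417/2500) − 1)/(1/2) = 166/2417 ≈ 6.8680%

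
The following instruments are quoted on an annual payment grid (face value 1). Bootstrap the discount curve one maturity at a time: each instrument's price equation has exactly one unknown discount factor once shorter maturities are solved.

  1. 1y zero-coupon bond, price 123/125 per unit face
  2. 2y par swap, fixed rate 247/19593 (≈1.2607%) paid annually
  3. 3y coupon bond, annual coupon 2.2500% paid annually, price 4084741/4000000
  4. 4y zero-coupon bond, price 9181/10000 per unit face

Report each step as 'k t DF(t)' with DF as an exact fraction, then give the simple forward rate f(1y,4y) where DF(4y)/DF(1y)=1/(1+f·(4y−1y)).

step 1 [1y] zero: DF = P = 123/125 ≈ 0.984000
step 2 [2y] swap r/1=247/19593: DF=(1 − 247/19593·(0.984000))/(1+247/19593) = 9753/10000 ≈ 0.975300
step 3 [3y] bond c/1=9/400: DF=(4084741/4000000 − 9/400·(0.984000+0.975300))/(1+9/400) = 2389/2500 ≈ 0.955600
step 4 [4y] zero: DF = P = 9181/10000 ≈ 0.918100

1 1 123/125
2 2 9753/10000
3 3 2389/2500
4 4 9181/10000
f(1y,4y) = ((123/125)/(9181/10000) − 1)/(3) = 659/27543 ≈ 2.3926%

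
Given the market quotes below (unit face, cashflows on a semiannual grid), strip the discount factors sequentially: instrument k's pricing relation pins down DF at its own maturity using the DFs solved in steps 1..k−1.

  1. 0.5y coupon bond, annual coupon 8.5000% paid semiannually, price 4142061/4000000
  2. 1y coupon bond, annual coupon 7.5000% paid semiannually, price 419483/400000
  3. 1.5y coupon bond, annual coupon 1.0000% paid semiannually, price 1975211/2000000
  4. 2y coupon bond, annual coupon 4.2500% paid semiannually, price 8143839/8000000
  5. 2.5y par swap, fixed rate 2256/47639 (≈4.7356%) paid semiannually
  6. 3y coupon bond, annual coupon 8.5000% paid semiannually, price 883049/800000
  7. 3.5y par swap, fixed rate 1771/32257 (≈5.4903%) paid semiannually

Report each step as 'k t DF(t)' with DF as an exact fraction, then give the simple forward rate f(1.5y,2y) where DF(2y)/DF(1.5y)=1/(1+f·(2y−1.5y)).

1 1/2 9933/10000
2 1 9749/10000
3 3/2 9729/10000
4 2 2339/2500
5 5/2 1109/1250
6 3 4323/5000
7 7/2 8229/10000
f(1.5y,2y) = ((9729/10000)/(2339/2500) − 1)/(1/2) = 373/4678 ≈ 7.9735%

step 1 [0.5y] bond c/2=17/400: DF=(4142061/4000000 − 17/400·(0))/(1+17/400) = 9933/10000 ≈ 0.993300
step 2 [1y] bond c/2=3/80: DF=(419483/400000 − 3/80·(0.993300))/(1+3/80) = 9749/10000 ≈ 0.974900
step 3 [1.5y] bond c/2=1/200: DF=(1975211/2000000 − 1/200·(0.993300+0.974900))/(1+1/200) = 9729/10000 ≈ 0.972900
step 4 [2y] bond c/2=17/800: DF=(8143839/8000000 − 17/800·(0.993300+0.974900+0.972900))/(1+17/800) = 2339/2500 ≈ 0.935600
step 5 [2.5y] swap r/2=1128/47639: DF=(1 − 1128/47639·(0.993300+0.974900+0.972900+0.935600))/(1+1128/47639) = 1109/1250 ≈ 0.887200
step 6 [3y] bond c/2=17/400: DF=(883049/800000 − 17/400·(0.993300+0.974900+0.972900+0.935600+0.887200))/(1+17/400) = 4323/5000 ≈ 0.864600
step 7 [3.5y] swap r/2=1771/64514: DF=(1 − 1771/64514·(0.993300+0.974900+0.972900+0.935600+0.887200+0.864600))/(1+1771/64514) = 8229/10000 ≈ 0.822900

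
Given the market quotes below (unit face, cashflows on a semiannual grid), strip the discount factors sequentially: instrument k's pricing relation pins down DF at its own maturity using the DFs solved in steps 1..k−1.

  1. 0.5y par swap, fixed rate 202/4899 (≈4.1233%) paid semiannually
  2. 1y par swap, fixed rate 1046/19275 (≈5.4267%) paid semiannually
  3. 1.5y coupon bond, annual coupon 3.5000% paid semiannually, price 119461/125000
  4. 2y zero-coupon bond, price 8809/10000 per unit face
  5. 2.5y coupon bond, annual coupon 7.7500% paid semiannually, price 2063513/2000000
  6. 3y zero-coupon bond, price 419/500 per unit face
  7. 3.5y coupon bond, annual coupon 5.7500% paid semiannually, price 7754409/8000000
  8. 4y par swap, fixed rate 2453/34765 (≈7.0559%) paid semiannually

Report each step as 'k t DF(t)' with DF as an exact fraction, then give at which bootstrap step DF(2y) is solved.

1 1/2 4899/5000
2 1 9477/10000
3 3/2 9061/10000
4 2 8809/10000
5 5/2 8547/10000
6 3 419/500
7 7/2 7911/10000
8 4 7547/10000
DF(2y) is solved at step 4

step 1 [0.5y] swap r/2=101/4899: DF=(1 − 101/4899·(0))/(1+101/4899) = 4899/5000 ≈ 0.979800
step 2 [1y] swap r/2=523/19275: DF=(1 − 523/19275·(0.979800))/(1+523/19275) = 9477/10000 ≈ 0.947700
step 3 [1.5y] bond c/2=7/400: DF=(119461/125000 − 7/400·(0.979800+0.947700))/(1+7/400) = 9061/10000 ≈ 0.906100
step 4 [2y] zero: DF = P = 8809/10000 ≈ 0.880900
step 5 [2.5y] bond c/2=31/800: DF=(2063513/2000000 − 31/800·(0.979800+0.947700+0.906100+0.880900))/(1+31/800) = 8547/10000 ≈ 0.854700
step 6 [3y] zero: DF = P = 419/500 ≈ 0.838000
step 7 [3.5y] bond c/2=23/800: DF=(7754409/8000000 − 23/800·(0.979800+0.947700+0.906100+0.880900+0.854700+0.838000))/(1+23/800) = 7911/10000 ≈ 0.791100
step 8 [4y] swap r/2=2453/69530: DF=(1 − 2453/69530·(0.979800+0.947700+0.906100+0.880900+0.854700+0.838000+0.791100))/(1+2453/69530) = 7547/10000 ≈ 0.754700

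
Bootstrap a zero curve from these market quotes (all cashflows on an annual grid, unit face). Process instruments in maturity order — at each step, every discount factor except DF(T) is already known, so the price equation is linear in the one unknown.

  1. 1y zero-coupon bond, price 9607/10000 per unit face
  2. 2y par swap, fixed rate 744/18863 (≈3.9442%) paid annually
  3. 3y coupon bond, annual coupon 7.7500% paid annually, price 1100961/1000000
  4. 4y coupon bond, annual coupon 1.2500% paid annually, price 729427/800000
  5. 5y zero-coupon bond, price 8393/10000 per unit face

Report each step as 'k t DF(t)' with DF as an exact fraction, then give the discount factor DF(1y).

1 1 9607/10000
2 2 1157/1250
3 3 8861/10000
4 4 8663/10000
5 5 8393/10000
DF(1y) = 9607/10000 ≈ 0.960700

step 1 [1y] zero: DF = P = 9607/10000 ≈ 0.960700
step 2 [2y] swap r/1=744/18863: DF=(1 − 744/18863·(0.960700))/(1+744/18863) = 1157/1250 ≈ 0.925600
step 3 [3y] bond c/1=31/400: DF=(1100961/1000000 − 31/400·(0.960700+0.925600))/(1+31/400) = 8861/10000 ≈ 0.886100
step 4 [4y] bond c/1=1/80: DF=(729427/800000 − 1/80·(0.960700+0.925600+0.886100))/(1+1/80) = 8663/10000 ≈ 0.866300
step 5 [5y] zero: DF = P = 8393/10000 ≈ 0.839300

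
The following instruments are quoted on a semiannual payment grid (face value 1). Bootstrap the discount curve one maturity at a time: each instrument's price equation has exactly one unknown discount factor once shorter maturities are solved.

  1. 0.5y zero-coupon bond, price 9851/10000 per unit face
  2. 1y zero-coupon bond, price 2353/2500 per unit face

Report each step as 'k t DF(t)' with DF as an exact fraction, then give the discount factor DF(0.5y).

step 1 [0.5y] zero: DF = P = 9851/10000 ≈ 0.985100
step 2 [1y] zero: DF = P = 2353/2500 ≈ 0.941200

1 1/2 9851/10000
2 1 2353/2500
DF(0.5y) = 9851/10000 ≈ 0.985100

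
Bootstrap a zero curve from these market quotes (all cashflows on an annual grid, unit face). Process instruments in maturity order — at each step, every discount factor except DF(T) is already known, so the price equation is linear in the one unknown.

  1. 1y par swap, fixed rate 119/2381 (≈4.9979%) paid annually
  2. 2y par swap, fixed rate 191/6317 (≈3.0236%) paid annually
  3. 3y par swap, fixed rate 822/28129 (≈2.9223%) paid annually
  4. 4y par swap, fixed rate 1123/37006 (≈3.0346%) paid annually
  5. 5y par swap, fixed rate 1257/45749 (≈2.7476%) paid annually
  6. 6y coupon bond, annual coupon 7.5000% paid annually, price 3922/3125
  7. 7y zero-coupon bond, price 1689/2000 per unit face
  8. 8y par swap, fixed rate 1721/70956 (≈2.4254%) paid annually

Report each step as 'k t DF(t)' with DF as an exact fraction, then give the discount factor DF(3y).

step 1 [1y] swap r/1=119/2381: DF=(1 − 119/2381·(0))/(1+119/2381) = 2381/2500 ≈ 0.952400
step 2 [2y] swap r/1=191/6317: DF=(1 − 191/6317·(0.952400))/(1+191/6317) = 9427/10000 ≈ 0.942700
step 3 [3y] swap r/1=822/28129: DF=(1 − 822/28129·(0.952400+0.942700))/(1+822/28129) = 4589/5000 ≈ 0.917800
step 4 [4y] swap r/1=1123/37006: DF=(1 − 1123/37006·(0.952400+0.942700+0.917800))/(1+1123/37006) = 8877/10000 ≈ 0.887700
step 5 [5y] swap r/1=1257/45749: DF=(1 − 1257/45749·(0.952400+0.942700+0.917800+0.887700))/(1+1257/45749) = 8743/10000 ≈ 0.874300
step 6 [6y] bond c/1=3/40: DF=(3922/3125 − 3/40·(0.952400+0.942700+0.917800+0.887700+0.874300))/(1+3/40) = 8483/10000 ≈ 0.848300
step 7 [7y] zero: DF = P = 1689/2000 ≈ 0.844500
step 8 [8y] swap r/1=1721/70956: DF=(1 − 1721/70956·(0.952400+0.942700+0.917800+0.887700+0.874300+0.848300+0.844500))/(1+1721/70956) = 8279/10000 ≈ 0.827900

1 1 2381/2500
2 2 9427/10000
3 3 4589/5000
4 4 8877/10000
5 5 8743/10000
6 6 8483/10000
7 7 1689/2000
8 8 8279/10000
DF(3y) = 4589/5000 ≈ 0.917800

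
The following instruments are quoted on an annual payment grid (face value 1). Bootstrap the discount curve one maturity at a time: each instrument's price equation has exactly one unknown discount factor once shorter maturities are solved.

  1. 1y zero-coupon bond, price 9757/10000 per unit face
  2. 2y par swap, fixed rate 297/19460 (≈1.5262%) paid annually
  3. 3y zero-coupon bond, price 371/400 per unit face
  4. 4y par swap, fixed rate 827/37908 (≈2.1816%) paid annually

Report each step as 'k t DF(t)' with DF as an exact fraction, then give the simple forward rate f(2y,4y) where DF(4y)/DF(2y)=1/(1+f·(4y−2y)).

1 1 9757/10000
2 2 9703/10000
3 3 371/400
4 4 9173/10000
f(2y,4y) = ((9703/10000)/(9173/10000) − 1)/(2) = 265/9173 ≈ 2.8889%

step 1 [1y] zero: DF = P = 9757/10000 ≈ 0.975700
step 2 [2y] swap r/1=297/19460: DF=(1 − 297/19460·(0.975700))/(1+297/19460) = 9703/10000 ≈ 0.970300
step 3 [3y] zero: DF = P = 371/400 ≈ 0.927500
step 4 [4y] swap r/1=827/37908: DF=(1 − 827/37908·(0.975700+0.970300+0.927500))/(1+827/37908) = 9173/10000 ≈ 0.917300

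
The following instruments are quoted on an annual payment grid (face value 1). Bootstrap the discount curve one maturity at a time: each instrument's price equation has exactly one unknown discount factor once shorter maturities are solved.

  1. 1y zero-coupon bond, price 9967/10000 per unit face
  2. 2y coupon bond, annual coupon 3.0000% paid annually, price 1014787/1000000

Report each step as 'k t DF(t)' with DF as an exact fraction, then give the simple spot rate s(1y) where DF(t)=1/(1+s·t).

step 1 [1y] zero: DF = P = 9967/10000 ≈ 0.996700
step 2 [2y] bond c/1=3/100: DF=(1014787/1000000 − 3/100·(0.996700))/(1+3/100) = 4781/5000 ≈ 0.956200

1 1 9967/10000
2 2 4781/5000
s(1y) = (1/(9967/10000) − 1)/(1) = 33/9967 ≈ 0.3311%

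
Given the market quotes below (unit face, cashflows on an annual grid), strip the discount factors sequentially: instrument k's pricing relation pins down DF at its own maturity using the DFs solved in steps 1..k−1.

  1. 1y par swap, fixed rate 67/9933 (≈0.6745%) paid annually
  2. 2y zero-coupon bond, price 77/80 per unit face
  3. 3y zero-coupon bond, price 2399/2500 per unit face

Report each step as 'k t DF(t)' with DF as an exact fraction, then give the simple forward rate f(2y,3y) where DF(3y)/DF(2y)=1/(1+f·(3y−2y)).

1 1 9933/10000
2 2 77/80
3 3 2399/2500
f(2y,3y) = ((77/80)/(2399/2500) − 1)/(1) = 29/9596 ≈ 0.3022%

step 1 [1y] swap r/1=67/9933: DF=(1 − 67/9933·(0))/(1+67/9933) = 9933/10000 ≈ 0.993300
step 2 [2y] zero: DF = P = 77/80 ≈ 0.962500
step 3 [3y] zero: DF = P = 2399/2500 ≈ 0.959600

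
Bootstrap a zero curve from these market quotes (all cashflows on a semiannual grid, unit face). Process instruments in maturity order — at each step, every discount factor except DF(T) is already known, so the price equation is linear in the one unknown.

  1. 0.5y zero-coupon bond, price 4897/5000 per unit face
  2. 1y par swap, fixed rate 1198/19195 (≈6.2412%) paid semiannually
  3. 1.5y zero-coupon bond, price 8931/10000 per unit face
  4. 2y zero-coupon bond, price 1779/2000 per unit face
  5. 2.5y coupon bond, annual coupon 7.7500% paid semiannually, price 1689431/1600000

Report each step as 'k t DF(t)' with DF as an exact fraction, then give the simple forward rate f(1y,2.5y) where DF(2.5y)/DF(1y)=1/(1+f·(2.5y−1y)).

step 1 [0.5y] zero: DF = P = 4897/5000 ≈ 0.979400
step 2 [1y] swap r/2=599/19195: DF=(1 − 599/19195·(0.979400))/(1+599/19195) = 9401/10000 ≈ 0.940100
step 3 [1.5y] zero: DF = P = 8931/10000 ≈ 0.893100
step 4 [2y] zero: DF = P = 1779/2000 ≈ 0.889500
step 5 [2.5y] bond c/2=31/800: DF=(1689431/1600000 − 31/800·(0.979400+0.940100+0.893100+0.889500))/(1+31/800) = 549/625 ≈ 0.878400

1 1/2 4897/5000
2 1 9401/10000
3 3/2 8931/10000
4 2 1779/2000
5 5/2 549/625
f(1y,2.5y) = ((9401/10000)/(549/625) − 1)/(3/2) = 617/13176 ≈ 4.6828%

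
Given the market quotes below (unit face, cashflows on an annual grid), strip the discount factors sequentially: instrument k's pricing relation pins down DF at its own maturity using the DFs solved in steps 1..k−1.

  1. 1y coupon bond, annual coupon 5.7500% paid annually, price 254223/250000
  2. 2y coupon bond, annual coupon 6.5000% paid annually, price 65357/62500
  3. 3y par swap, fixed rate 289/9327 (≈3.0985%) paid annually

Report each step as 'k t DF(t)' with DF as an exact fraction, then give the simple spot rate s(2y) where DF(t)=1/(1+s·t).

step 1 [1y] bond c/1=23/400: DF=(254223/250000 − 23/400·(0))/(1+23/400) = 601/625 ≈ 0.961600
step 2 [2y] bond c/1=13/200: DF=(65357/62500 − 13/200·(0.961600))/(1+13/200) = 577/625 ≈ 0.923200
step 3 [3y] swap r/1=289/9327: DF=(1 − 289/9327·(0.961600+0.923200))/(1+289/9327) = 9133/10000 ≈ 0.913300

1 1 601/625
2 2 577/625
3 3 9133/10000
s(2y) = (1/(577/625) − 1)/(2) = 24/577 ≈ 4.1594%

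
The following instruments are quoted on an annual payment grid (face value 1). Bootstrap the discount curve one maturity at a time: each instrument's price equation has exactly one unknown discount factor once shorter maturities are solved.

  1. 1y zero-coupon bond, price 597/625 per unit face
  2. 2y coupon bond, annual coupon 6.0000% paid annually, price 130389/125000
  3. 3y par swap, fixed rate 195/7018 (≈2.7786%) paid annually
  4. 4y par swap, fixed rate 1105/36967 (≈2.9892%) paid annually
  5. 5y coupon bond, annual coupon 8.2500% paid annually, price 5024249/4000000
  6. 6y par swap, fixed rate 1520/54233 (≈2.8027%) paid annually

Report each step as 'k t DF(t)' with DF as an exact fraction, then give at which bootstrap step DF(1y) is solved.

step 1 [1y] zero: DF = P = 597/625 ≈ 0.955200
step 2 [2y] bond c/1=3/50: DF=(130389/125000 − 3/50·(0.955200))/(1+3/50) = 93/100 ≈ 0.930000
step 3 [3y] swap r/1=195/7018: DF=(1 − 195/7018·(0.955200+0.930000))/(1+195/7018) = 461/500 ≈ 0.922000
step 4 [4y] swap r/1=1105/36967: DF=(1 − 1105/36967·(0.955200+0.930000+0.922000))/(1+1105/36967) = 1779/2000 ≈ 0.889500
step 5 [5y] bond c/1=33/400: DF=(5024249/4000000 − 33/400·(0.955200+0.930000+0.922000+0.889500))/(1+33/400) = 4393/5000 ≈ 0.878600
step 6 [6y] swap r/1=1520/54233: DF=(1 − 1520/54233·(0.955200+0.930000+0.922000+0.889500+0.878600))/(1+1520/54233) = 106/125 ≈ 0.848000

1 1 597/625
2 2 93/100
3 3 461/500
4 4 1779/2000
5 5 4393/5000
6 6 106/125
DF(1y) is solved at step 1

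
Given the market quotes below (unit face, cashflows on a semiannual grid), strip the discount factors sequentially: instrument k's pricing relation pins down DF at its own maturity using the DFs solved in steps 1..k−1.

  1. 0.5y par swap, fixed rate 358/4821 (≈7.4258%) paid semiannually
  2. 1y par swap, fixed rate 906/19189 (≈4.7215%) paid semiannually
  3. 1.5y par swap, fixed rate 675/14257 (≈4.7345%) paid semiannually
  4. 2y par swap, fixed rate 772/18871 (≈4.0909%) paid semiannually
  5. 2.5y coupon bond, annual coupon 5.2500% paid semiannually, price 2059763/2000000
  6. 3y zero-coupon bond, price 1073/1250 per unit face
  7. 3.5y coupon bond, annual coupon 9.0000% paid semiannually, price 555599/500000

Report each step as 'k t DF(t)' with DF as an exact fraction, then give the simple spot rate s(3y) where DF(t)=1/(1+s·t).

1 1/2 4821/5000
2 1 9547/10000
3 3/2 373/400
4 2 2307/2500
5 5/2 907/1000
6 3 1073/1250
7 7/2 1031/1250
s(3y) = (1/(1073/1250) − 1)/(3) = 59/1073 ≈ 5.4986%

step 1 [0.5y] swap r/2=179/4821: DF=(1 − 179/4821·(0))/(1+179/4821) = 4821/5000 ≈ 0.964200
step 2 [1y] swap r/2=453/19189: DF=(1 − 453/19189·(0.964200))/(1+453/19189) = 9547/10000 ≈ 0.954700
step 3 [1.5y] swap r/2=675/28514: DF=(1 − 675/28514·(0.964200+0.954700))/(1+675/28514) = 373/400 ≈ 0.932500
step 4 [2y] swap r/2=386/18871: DF=(1 − 386/18871·(0.964200+0.954700+0.932500))/(1+386/18871) = 2307/2500 ≈ 0.922800
step 5 [2.5y] bond c/2=21/800: DF=(2059763/2000000 − 21/800·(0.964200+0.954700+0.932500+0.922800))/(1+21/800) = 907/1000 ≈ 0.907000
step 6 [3y] zero: DF = P = 1073/1250 ≈ 0.858400
step 7 [3.5y] bond c/2=9/200: DF=(555599/500000 − 9/200·(0.964200+0.954700+0.932500+0.922800+0.907000+0.858400))/(1+9/200) = 1031/1250 ≈ 0.824800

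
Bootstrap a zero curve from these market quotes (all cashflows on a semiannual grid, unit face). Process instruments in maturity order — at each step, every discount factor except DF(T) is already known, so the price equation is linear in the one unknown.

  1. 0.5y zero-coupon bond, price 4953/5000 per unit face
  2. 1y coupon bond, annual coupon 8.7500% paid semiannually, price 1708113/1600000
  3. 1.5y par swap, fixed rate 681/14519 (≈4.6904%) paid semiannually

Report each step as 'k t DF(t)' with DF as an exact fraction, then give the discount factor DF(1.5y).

step 1 [0.5y] zero: DF = P = 4953/5000 ≈ 0.990600
step 2 [1y] bond c/2=7/160: DF=(1708113/1600000 − 7/160·(0.990600))/(1+7/160) = 9813/10000 ≈ 0.981300
step 3 [1.5y] swap r/2=681/29038: DF=(1 − 681/29038·(0.990600+0.981300))/(1+681/29038) = 9319/10000 ≈ 0.931900

1 1/2 4953/5000
2 1 9813/10000
3 3/2 9319/10000
DF(1.5y) = 9319/10000 ≈ 0.931900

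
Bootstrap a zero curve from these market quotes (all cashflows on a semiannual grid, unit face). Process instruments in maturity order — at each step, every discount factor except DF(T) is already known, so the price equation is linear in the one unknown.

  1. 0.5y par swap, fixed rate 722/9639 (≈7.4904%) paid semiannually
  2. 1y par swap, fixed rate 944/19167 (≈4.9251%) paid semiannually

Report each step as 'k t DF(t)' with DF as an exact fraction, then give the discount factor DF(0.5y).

step 1 [0.5y] swap r/2=361/9639: DF=(1 − 361/9639·(0))/(1+361/9639) = 9639/10000 ≈ 0.963900
step 2 [1y] swap r/2=472/19167: DF=(1 − 472/19167·(0.963900))/(1+472/19167) = 1191/1250 ≈ 0.952800

1 1/2 9639/10000
2 1 1191/1250
DF(0.5y) = 9639/10000 ≈ 0.963900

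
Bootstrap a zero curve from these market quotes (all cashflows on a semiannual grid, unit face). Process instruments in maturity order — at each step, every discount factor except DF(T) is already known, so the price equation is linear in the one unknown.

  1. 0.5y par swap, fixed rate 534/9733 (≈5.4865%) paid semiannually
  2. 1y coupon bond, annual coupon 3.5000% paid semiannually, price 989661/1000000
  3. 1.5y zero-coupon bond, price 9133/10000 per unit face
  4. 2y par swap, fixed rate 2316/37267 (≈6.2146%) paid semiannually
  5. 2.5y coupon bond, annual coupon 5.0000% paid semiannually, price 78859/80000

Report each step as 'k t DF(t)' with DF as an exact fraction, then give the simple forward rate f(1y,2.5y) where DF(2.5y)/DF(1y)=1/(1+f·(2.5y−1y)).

1 1/2 9733/10000
2 1 9559/10000
3 3/2 9133/10000
4 2 4421/5000
5 5/2 2177/2500
f(1y,2.5y) = ((9559/10000)/(2177/2500) − 1)/(3/2) = 851/13062 ≈ 6.5151%

step 1 [0.5y] swap r/2=267/9733: DF=(1 − 267/9733·(0))/(1+267/9733) = 9733/10000 ≈ 0.973300
step 2 [1y] bond c/2=7/400: DF=(989661/1000000 − 7/400·(0.973300))/(1+7/400) = 9559/10000 ≈ 0.955900
step 3 [1.5y] zero: DF = P = 9133/10000 ≈ 0.913300
step 4 [2y] swap r/2=1158/37267: DF=(1 − 1158/37267·(0.973300+0.955900+0.913300))/(1+1158/37267) = 4421/5000 ≈ 0.884200
step 5 [2.5y] bond c/2=1/40: DF=(78859/80000 − 1/40·(0.973300+0.955900+0.913300+0.884200))/(1+1/40) = 2177/2500 ≈ 0.870800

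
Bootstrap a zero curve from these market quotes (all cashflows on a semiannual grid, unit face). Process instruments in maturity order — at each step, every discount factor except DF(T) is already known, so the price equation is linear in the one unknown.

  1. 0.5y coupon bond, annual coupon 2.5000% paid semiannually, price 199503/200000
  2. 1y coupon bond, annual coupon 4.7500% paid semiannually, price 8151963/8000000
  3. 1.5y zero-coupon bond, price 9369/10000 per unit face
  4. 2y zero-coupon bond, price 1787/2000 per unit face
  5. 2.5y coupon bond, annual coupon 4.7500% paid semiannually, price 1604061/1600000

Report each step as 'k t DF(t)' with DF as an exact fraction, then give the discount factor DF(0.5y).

1 1/2 2463/2500
2 1 389/400
3 3/2 9369/10000
4 2 1787/2000
5 5/2 4457/5000
DF(0.5y) = 2463/2500 ≈ 0.985200

step 1 [0.5y] bond c/2=1/80: DF=(199503/200000 − 1/80·(0))/(1+1/80) = 2463/2500 ≈ 0.985200
step 2 [1y] bond c/2=19/800: DF=(8151963/8000000 − 19/800·(0.985200))/(1+19/800) = 389/400 ≈ 0.972500
step 3 [1.5y] zero: DF = P = 9369/10000 ≈ 0.936900
step 4 [2y] zero: DF = P = 1787/2000 ≈ 0.893500
step 5 [2.5y] bond c/2=19/800: DF=(1604061/1600000 − 19/800·(0.985200+0.972500+0.936900+0.893500))/(1+19/800) = 4457/5000 ≈ 0.891400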